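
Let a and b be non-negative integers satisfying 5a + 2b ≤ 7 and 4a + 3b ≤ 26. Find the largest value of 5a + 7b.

(a,b)=(0,3) is feasible, giving 21.
(a,b)=(0,2) is feasible, giving 14.
Maximum is 21 at (a,b)=(0,3).

21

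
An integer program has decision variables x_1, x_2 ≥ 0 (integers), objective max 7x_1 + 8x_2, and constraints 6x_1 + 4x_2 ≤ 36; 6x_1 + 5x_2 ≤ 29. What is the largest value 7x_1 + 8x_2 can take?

(x_1,x_2)=(0,5) is feasible, giving 40.
(x_1,x_2)=(1,4) is feasible, giving 39.
Maximum is 40 at (x_1,x_2)=(0,5).

40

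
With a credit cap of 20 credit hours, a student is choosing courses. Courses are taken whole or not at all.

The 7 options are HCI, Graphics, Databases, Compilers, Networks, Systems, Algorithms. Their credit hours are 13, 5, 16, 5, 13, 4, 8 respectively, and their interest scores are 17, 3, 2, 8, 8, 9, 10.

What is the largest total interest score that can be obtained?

Allowing fractional choices, the relaxed optimum would be about 31.4, but courses are indivisible.
Compilers + Systems + Algorithms: credit hours 5 + 4 + 8 = 17 ≤ 20, interest score 8 + 9 + 10 = 27.
HCI + Compilers: credit hours 13 + 5 = 18 ≤ 20, interest score 17 + 8 = 25.
HCI + Systems: credit hours 13 + 4 = 17 ≤ 20, interest score 17 + 9 = 26.
Best is Compilers, Systems, and Algorithms with total interest score 27.

27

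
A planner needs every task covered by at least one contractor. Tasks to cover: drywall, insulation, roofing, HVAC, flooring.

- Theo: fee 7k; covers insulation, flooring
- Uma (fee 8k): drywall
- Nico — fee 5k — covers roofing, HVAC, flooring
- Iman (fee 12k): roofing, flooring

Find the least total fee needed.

20

This is a weighted set-cover instance.
Choose Theo, Uma, and Nico: together they cover drywall, insulation, roofing, HVAC, flooring — every task.
Total fee: 7 + 8 + 5 = 20.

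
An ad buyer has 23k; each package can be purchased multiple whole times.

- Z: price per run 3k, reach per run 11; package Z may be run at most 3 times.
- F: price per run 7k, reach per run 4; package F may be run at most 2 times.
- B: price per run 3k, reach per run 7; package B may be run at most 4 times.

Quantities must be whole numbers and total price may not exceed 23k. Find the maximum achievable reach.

3×Z and 3×B: price 18 ≤ 23, reach 3·11 + 3·7 = 54.
3×Z and 4×B: price 21 ≤ 23, reach 3·11 + 4·7 = 61.
Best is 61.

61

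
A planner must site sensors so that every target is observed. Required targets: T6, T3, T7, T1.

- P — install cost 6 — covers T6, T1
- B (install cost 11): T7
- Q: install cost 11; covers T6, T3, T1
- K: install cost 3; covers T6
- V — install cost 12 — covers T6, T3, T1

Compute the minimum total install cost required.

22

This is an integer covering problem.
The greedy cost-per-new-target heuristic would pick P, B, and Q for 28, but a cheaper cover exists.
Choose B and Q: together they cover T6, T3, T7, T1 — every target.
Total install cost: 11 + 11 = 22.
No cover costs less than 22.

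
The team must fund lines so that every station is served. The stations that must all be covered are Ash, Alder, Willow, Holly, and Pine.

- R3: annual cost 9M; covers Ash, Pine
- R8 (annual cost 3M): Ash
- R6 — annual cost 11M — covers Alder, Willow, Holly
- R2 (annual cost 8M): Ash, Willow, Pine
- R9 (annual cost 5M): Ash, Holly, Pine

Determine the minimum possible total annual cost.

16

Choose R6 and R9: together they cover Ash, Alder, Willow, Holly, Pine — every station.
Total annual cost: 11 + 5 = 16.
No cover costs less than 16.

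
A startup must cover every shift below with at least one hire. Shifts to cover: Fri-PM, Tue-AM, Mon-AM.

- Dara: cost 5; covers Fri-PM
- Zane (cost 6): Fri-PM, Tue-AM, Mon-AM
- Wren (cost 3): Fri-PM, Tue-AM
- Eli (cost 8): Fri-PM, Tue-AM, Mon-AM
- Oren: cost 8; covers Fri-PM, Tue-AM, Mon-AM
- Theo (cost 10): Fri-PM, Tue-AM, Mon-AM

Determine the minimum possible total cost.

6

The greedy cost-per-new-shift heuristic would pick Wren and Zane for 9, but a cheaper cover exists.
Zane alone covers Fri-PM, Tue-AM, Mon-AM — every shift.
Total cost: 6.
No cover costs less than 6.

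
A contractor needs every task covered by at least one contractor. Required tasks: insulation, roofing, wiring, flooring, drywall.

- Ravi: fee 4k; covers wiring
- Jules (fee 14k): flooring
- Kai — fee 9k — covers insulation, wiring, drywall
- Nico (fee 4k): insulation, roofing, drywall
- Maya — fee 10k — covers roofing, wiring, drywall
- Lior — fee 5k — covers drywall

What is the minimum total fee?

22

This is an integer covering problem.
Choose Ravi, Jules, and Nico: together they cover insulation, roofing, wiring, flooring, drywall — every task.
Total fee: 4 + 14 + 4 = 22.
No cover costs less than 22.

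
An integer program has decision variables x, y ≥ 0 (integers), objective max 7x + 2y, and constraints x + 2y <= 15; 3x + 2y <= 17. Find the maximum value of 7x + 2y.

37

The continuous relaxation peaks at (5.67, 0) with value 39.67; rounding to a feasible lattice point costs some objective.
(x,y)=(5,1): 1·5+2·1=7≤15, 3·5+2·1=17≤17, objective 37.
(x,y)=(5,0): 1·5+2·0=5≤15, 3·5+2·0=15≤17, objective 35.
Maximum is 37 at (x,y)=(5,1).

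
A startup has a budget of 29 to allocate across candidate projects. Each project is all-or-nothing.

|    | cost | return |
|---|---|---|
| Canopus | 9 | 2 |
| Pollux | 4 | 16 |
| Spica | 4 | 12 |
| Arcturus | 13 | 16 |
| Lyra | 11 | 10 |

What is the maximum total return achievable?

44

Pollux + Arcturus + Lyra: cost 4 + 13 + 11 = 28 ≤ 29, return 16 + 16 + 10 = 42.
Pollux + Spica + Arcturus: cost 4 + 4 + 13 = 21 ≤ 29, return 16 + 12 + 16 = 44.
Best is Pollux, Spica, and Arcturus with total return 44.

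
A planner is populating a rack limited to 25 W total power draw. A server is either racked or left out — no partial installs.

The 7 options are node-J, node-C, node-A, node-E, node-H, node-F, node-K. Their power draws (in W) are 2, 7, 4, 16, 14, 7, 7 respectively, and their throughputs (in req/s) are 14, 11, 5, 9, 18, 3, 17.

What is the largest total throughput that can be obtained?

49

Take node-J, node-H, and node-K: power draw 2 + 14 + 7 = 23 ≤ 25, throughput 14 + 18 + 17 = 49.
No other feasible combination does better.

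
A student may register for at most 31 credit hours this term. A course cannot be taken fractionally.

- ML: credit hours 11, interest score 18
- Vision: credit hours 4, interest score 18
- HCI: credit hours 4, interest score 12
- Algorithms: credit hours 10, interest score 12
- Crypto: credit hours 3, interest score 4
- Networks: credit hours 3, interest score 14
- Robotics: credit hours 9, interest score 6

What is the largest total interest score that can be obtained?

68

ML + Vision + Algorithms + Crypto + Networks: credit hours 11 + 4 + 10 + 3 + 3 = 31 ≤ 31, interest score 18 + 18 + 12 + 4 + 14 = 66.
ML + Vision + HCI + Networks + Robotics: credit hours 11 + 4 + 4 + 3 + 9 = 31 ≤ 31, interest score 18 + 18 + 12 + 14 + 6 = 68.
ML + Vision + HCI + Crypto + Networks: credit hours 11 + 4 + 4 + 3 + 3 = 25 ≤ 31, interest score 18 + 18 + 12 + 4 + 14 = 66.
Best is ML, Vision, HCI, Networks, and Robotics with total interest score 68.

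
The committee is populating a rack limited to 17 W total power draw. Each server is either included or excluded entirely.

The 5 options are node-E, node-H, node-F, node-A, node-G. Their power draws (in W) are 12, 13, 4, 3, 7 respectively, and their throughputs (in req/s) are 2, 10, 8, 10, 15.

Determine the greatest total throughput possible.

Treat it as a binary knapsack problem.
Allowing fractional choices, the relaxed optimum would be about 35.3, but servers are indivisible.
node-F + node-G: power draw 4 + 7 = 11 ≤ 17, throughput 8 + 15 = 23.
node-A + node-G: power draw 3 + 7 = 10 ≤ 17, throughput 10 + 15 = 25.
node-F + node-A + node-G: power draw 4 + 3 + 7 = 14 ≤ 17, throughput 8 + 10 + 15 = 33.
Best is node-F, node-A, and node-G with total throughput 33.

33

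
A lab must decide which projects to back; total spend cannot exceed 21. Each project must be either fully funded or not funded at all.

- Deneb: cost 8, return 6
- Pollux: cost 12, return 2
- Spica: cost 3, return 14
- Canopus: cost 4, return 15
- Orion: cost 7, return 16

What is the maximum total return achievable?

Take Spica, Canopus, and Orion: cost 3 + 4 + 7 = 14 ≤ 21, return 14 + 15 + 16 = 45.
No other feasible combination does better.

45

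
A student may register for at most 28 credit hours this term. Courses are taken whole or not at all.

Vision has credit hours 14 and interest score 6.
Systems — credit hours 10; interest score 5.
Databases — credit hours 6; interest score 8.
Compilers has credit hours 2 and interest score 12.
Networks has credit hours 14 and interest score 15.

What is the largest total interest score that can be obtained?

Compilers + Networks: credit hours 2 + 14 = 16 ≤ 28, interest score 12 + 15 = 27.
Systems + Compilers + Networks: credit hours 10 + 2 + 14 = 26 ≤ 28, interest score 5 + 12 + 15 = 32.
Databases + Compilers + Networks: credit hours 6 + 2 + 14 = 22 ≤ 28, interest score 8 + 12 + 15 = 35.
Best is Databases, Compilers, and Networks with total interest score 35.

35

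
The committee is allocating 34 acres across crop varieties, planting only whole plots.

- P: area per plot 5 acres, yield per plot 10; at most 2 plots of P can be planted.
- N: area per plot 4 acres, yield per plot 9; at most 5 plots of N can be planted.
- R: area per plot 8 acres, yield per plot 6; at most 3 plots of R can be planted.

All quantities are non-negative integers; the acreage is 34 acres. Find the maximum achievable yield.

This is a bounded integer knapsack.
N has the best ratio (9/4); taking only N gives at most 5×9 = 45 (stopped by the supply cap of 5).
Mixing does better — 2×P and 5×N: area 30 ≤ 34, yield 2·10 + 5·9 = 65.

65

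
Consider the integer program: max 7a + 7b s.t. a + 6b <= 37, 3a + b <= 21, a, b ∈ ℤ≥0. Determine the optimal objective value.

70

(a,b)=(5,5): 1·5+6·5=35≤37, 3·5+1·5=20≤21, objective 70.
(a,b)=(4,5): 1·4+6·5=34≤37, 3·4+1·5=17≤21, objective 63.
(a,b)=(5,4): 1·5+6·4=29≤37, 3·5+1·4=19≤21, objective 63.
(a,b)=(4,4): 1·4+6·4=28≤37, 3·4+1·4=16≤21, objective 56.
Maximum is 70 at (a,b)=(5,5).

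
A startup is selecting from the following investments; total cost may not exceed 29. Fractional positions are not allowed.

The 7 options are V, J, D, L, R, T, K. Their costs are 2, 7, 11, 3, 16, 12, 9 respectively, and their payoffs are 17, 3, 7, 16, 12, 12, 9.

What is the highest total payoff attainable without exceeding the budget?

This is a 0-1 knapsack instance.
Allowing fractional choices, the relaxed optimum would be about 56.2, but investments are indivisible.
V + D + L + K: cost 2 + 11 + 3 + 9 = 25 ≤ 29, payoff 17 + 7 + 16 + 9 = 49.
V + D + L + T: cost 2 + 11 + 3 + 12 = 28 ≤ 29, payoff 17 + 7 + 16 + 12 = 52.
V + L + T + K: cost 2 + 3 + 12 + 9 = 26 ≤ 29, payoff 17 + 16 + 12 + 9 = 54.
Best is V, L, T, and K with total payoff 54.

54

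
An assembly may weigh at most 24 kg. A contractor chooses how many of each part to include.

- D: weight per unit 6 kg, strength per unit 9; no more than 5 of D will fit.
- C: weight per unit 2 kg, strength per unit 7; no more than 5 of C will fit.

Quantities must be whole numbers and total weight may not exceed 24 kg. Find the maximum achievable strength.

53

C has the best ratio (7/2); taking only C gives at most 5×7 = 35 (stopped by the supply cap of 5).
Mixing does better — 2×D and 5×C: weight 22 ≤ 24, strength 2·9 + 5·7 = 53.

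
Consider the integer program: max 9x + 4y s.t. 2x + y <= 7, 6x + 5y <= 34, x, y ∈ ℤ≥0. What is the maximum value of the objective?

31

The continuous relaxation peaks at (3.5, 0) with value 31.50; rounding to a feasible lattice point costs some objective.
(x,y)=(3,1): 2·3+1·1=7≤7, 6·3+5·1=23≤34, objective 31.
(x,y)=(3,0): 2·3+1·0=6≤7, 6·3+5·0=18≤34, objective 27.
(x,y)=(2,2): 2·2+1·2=6≤7, 6·2+5·2=22≤34, objective 26.
(x,y)=(2,1): 2·2+1·1=5≤7, 6·2+5·1=17≤34, objective 22.
The best lattice point is (3,1), giving 31.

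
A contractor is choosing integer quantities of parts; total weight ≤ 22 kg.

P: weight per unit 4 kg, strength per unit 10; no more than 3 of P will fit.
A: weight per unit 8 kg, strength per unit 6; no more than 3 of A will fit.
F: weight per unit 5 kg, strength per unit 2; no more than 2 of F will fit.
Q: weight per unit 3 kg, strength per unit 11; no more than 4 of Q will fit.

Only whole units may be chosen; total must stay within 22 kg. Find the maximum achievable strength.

Q has the best ratio (11/3); taking only Q gives at most 4×11 = 44 (stopped by the supply cap of 4).
Mixing does better — 2×P and 4×Q: weight 20 ≤ 22, strength 2·10 + 4·11 = 64.

64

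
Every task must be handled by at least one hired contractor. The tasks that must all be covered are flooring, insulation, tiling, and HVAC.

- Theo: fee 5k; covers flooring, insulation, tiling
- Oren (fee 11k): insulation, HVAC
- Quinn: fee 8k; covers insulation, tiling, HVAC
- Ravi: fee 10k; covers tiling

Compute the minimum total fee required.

Choose Theo and Quinn: together they cover flooring, insulation, tiling, HVAC — every task.
Total fee: 5 + 8 = 13.
No cover costs less than 13.

13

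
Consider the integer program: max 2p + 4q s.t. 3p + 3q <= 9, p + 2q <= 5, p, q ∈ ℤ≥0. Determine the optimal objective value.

10

(p,q)=(1,2): 3·1+3·2=9≤9, 1·1+2·2=5≤5, objective 10.
(p,q)=(2,1): 3·2+3·1=9≤9, 1·2+2·1=4≤5, objective 8.
(p,q)=(0,2): 3·0+3·2=6≤9, 1·0+2·2=4≤5, objective 8.
(p,q)=(1,1): 3·1+3·1=6≤9, 1·1+2·1=3≤5, objective 6.
No feasible integer point exceeds 10.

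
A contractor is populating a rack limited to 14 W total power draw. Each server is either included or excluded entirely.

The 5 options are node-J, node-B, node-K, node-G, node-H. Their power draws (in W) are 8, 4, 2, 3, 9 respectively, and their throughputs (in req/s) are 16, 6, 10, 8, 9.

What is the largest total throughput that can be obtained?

Take node-J, node-K, and node-G: power draw 8 + 2 + 3 = 13 ≤ 14, throughput 16 + 10 + 8 = 34.
No other feasible combination does better.

34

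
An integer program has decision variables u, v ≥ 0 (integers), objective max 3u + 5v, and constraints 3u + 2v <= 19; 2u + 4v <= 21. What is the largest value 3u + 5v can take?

Relaxing integrality, the LP optimum is 28.38 at (u,v) = (4.25, 3.12), which is not an integer point.
(u,v)=(4,3): 3·4+2·3=18≤19, 2·4+4·3=20≤21, objective 27.
(u,v)=(5,2): 3·5+2·2=19≤19, 2·5+4·2=18≤21, objective 25.
(u,v)=(3,3): 3·3+2·3=15≤19, 2·3+4·3=18≤21, objective 24.
(u,v)=(4,2): 3·4+2·2=16≤19, 2·4+4·2=16≤21, objective 22.
Maximum is 27 at (u,v)=(4,3).

27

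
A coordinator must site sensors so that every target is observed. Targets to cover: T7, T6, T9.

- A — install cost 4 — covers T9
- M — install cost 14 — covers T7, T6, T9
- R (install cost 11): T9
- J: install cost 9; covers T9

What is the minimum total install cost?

This is a weighted set-cover instance.
The greedy cost-per-new-target heuristic would pick A and M for 18, but a cheaper cover exists.
M alone covers T7, T6, T9 — every target.
Total install cost: 14.
No cover costs less than 14.

14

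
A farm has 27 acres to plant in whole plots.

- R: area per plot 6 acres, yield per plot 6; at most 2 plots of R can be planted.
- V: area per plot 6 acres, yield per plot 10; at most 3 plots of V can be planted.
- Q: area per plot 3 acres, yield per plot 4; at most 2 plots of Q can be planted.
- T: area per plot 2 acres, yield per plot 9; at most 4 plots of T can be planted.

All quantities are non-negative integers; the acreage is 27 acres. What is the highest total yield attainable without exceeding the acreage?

66

This is a bounded integer knapsack.
T has the best ratio (9/2); taking only T gives at most 4×9 = 36 (stopped by the supply cap of 4).
Mixing does better — 3×V and 4×T: area 26 ≤ 27, yield 3·10 + 4·9 = 66.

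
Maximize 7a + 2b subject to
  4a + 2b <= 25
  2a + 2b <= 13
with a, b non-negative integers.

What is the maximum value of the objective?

The continuous relaxation peaks at (6.25, 0) with value 43.75; rounding to a feasible lattice point costs some objective.
(a,b)=(6,0): 4·6+2·0=24≤25, 2·6+2·0=12≤13, objective 42.
(a,b)=(5,1): 4·5+2·1=22≤25, 2·5+2·1=12≤13, objective 37.
(a,b)=(5,0): 4·5+2·0=20≤25, 2·5+2·0=10≤13, objective 35.
No feasible integer point exceeds 42.

42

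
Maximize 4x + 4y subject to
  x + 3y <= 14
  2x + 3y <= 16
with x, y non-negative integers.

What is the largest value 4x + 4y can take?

(x,y)=(8,0): 1·8+3·0=8≤14, 2·8+3·0=16≤16, objective 32.
(x,y)=(7,0): 1·7+3·0=7≤14, 2·7+3·0=14≤16, objective 28.
The best lattice point is (8,0), giving 32.

32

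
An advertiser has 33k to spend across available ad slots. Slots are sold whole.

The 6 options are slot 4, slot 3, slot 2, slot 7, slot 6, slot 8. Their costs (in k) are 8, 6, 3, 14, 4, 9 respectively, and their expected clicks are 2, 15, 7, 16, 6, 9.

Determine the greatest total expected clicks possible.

This is a 0-1 knapsack instance.
slot 3 + slot 7 + slot 6 + slot 8: cost 6 + 14 + 4 + 9 = 33 ≤ 33, expected clicks 15 + 16 + 6 + 9 = 46.
slot 3 + slot 2 + slot 7 + slot 8: cost 6 + 3 + 14 + 9 = 32 ≤ 33, expected clicks 15 + 7 + 16 + 9 = 47.
Best is slot 3, slot 2, slot 7, and slot 8 with total expected clicks 47.

47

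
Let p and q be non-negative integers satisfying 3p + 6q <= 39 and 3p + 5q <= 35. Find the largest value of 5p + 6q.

(p,q)=(10,1): 3·10+6·1=36≤39, 3·10+5·1=35≤35, objective 56.
(p,q)=(11,0): 3·11+6·0=33≤39, 3·11+5·0=33≤35, objective 55.
(p,q)=(9,1): 3·9+6·1=33≤39, 3·9+5·1=32≤35, objective 51.
Maximum is 56 at (p,q)=(10,1).

56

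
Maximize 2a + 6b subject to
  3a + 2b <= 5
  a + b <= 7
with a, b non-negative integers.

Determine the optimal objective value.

(a,b)=(0,2): 3·0+2·2=4≤5, 1·0+1·2=2≤7, objective 12.
(a,b)=(1,1): 3·1+2·1=5≤5, 1·1+1·1=2≤7, objective 8.
(a,b)=(0,1): 3·0+2·1=2≤5, 1·0+1·1=1≤7, objective 6.
Maximum is 12 at (a,b)=(0,2).

12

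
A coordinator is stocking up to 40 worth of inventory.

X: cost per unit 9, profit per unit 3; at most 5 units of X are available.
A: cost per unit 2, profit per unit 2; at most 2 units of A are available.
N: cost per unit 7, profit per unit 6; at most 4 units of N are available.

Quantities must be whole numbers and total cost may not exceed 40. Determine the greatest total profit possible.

29

This is a bounded integer knapsack.
A has the best ratio (2/2); taking only A gives at most 2×2 = 4 (stopped by the supply cap of 2).
Mixing does better — 1×X, 1×A, and 4×N: cost 39 ≤ 40, profit 1·3 + 1·2 + 4·6 = 29.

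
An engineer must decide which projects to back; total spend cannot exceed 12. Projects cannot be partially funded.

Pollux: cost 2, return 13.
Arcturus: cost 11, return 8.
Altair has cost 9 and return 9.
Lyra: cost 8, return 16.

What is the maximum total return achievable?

Allowing fractional choices, the relaxed optimum would be about 31.0, but projects are indivisible.
Pollux + Altair: cost 2 + 9 = 11 ≤ 12, return 13 + 9 = 22.
Lyra: cost 8 ≤ 12, return 16.
Pollux + Lyra: cost 2 + 8 = 10 ≤ 12, return 13 + 16 = 29.
Best is Pollux and Lyra with total return 29.

29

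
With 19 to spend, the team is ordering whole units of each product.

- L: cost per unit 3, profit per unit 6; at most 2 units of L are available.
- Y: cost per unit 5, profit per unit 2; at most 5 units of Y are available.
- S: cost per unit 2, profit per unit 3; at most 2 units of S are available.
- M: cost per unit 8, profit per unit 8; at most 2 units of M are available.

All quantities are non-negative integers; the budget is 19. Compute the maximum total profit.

This is a bounded integer knapsack.
L has the best ratio (6/3); taking only L gives at most 2×6 = 12 (stopped by the supply cap of 2).
Mixing does better — 2×L, 2×S, and 1×M: cost 18 ≤ 19, profit 2·6 + 2·3 + 1·8 = 26.

26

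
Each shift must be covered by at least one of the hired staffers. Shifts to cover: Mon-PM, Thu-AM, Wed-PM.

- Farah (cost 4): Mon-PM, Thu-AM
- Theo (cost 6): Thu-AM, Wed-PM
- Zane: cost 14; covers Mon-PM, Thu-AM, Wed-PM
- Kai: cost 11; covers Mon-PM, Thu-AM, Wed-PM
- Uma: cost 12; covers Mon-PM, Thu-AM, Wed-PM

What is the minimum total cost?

Choose Farah and Theo: together they cover Mon-PM, Thu-AM, Wed-PM — every shift.
Total cost: 4 + 6 = 10.
No cover costs less than 10.

10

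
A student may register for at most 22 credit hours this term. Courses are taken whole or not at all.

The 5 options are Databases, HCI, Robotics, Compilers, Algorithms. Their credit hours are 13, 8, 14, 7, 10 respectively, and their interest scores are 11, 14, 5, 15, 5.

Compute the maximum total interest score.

29

Treat it as a binary knapsack problem.
Take HCI and Compilers: credit hours 8 + 7 = 15 ≤ 22, interest score 14 + 15 = 29.
No other feasible combination does better.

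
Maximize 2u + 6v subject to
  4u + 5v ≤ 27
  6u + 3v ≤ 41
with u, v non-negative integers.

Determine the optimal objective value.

30

(u,v)=(0,5): 4·0+5·5=25≤27, 6·0+3·5=15≤41, objective 30.
(u,v)=(1,4): 4·1+5·4=24≤27, 6·1+3·4=18≤41, objective 26.
(u,v)=(0,4): 4·0+5·4=20≤27, 6·0+3·4=12≤41, objective 24.
No feasible integer point exceeds 30.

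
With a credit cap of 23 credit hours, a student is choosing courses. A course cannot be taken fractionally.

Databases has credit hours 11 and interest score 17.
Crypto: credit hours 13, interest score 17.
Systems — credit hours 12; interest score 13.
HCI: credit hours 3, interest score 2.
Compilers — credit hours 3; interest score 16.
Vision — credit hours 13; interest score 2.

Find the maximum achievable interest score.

Allowing fractional choices, the relaxed optimum would be about 44.8, but courses are indivisible.
Databases + HCI + Compilers: credit hours 11 + 3 + 3 = 17 ≤ 23, interest score 17 + 2 + 16 = 35.
Crypto + HCI + Compilers: credit hours 13 + 3 + 3 = 19 ≤ 23, interest score 17 + 2 + 16 = 35.
The maximum interest score is 35; one optimal choice is Databases, HCI, and Compilers.

35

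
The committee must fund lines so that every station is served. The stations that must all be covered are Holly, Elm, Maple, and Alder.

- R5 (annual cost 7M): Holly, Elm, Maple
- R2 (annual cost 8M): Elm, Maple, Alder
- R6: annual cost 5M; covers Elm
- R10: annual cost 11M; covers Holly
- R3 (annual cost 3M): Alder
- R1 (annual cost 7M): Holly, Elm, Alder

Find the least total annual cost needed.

10

Choose R5 and R3: together they cover Holly, Elm, Maple, Alder — every station.
Total annual cost: 7 + 3 = 10.
No cover costs less than 10.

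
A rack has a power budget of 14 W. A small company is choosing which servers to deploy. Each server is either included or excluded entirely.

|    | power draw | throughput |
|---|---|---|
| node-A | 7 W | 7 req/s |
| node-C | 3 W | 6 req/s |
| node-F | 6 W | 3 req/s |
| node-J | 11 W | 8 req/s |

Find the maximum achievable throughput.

Treat it as a binary knapsack problem.
Take node-C and node-J: power draw 3 + 11 = 14 ≤ 14, throughput 6 + 8 = 14.
No other feasible combination does better.

14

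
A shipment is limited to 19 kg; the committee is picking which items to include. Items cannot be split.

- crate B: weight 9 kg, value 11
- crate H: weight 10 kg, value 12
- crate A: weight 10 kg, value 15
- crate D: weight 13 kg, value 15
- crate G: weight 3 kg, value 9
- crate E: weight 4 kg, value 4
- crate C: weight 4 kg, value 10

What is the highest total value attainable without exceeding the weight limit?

This is a 0-1 knapsack instance.
crate A + crate G + crate C: weight 10 + 3 + 4 = 17 ≤ 19, value 15 + 9 + 10 = 34.
crate H + crate G + crate C: weight 10 + 3 + 4 = 17 ≤ 19, value 12 + 9 + 10 = 31.
Best is crate A, crate G, and crate C with total value 34.

34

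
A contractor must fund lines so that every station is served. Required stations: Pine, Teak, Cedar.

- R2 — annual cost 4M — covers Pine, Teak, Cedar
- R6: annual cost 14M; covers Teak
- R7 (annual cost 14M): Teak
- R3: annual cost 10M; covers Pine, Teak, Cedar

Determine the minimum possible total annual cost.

R2 alone covers Pine, Teak, Cedar — every station.
Total annual cost: 4.

4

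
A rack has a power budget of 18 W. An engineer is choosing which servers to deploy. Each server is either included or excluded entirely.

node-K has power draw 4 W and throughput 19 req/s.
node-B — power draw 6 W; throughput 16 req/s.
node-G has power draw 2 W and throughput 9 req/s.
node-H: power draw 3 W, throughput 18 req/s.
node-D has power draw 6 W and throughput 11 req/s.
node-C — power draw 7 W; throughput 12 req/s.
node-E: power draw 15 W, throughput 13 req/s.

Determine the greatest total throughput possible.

62

node-K + node-B + node-G + node-H: power draw 4 + 6 + 2 + 3 = 15 ≤ 18, throughput 19 + 16 + 9 + 18 = 62.
node-K + node-G + node-H + node-C: power draw 4 + 2 + 3 + 7 = 16 ≤ 18, throughput 19 + 9 + 18 + 12 = 58.
Best is node-K, node-B, node-G, and node-H with total throughput 62.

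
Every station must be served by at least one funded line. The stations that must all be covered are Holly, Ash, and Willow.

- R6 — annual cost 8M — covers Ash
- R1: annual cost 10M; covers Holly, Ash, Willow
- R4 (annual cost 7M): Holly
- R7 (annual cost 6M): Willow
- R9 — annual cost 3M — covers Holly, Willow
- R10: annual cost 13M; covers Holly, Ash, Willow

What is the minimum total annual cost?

10

The greedy cost-per-new-station heuristic would pick R9 and R6 for 11, but a cheaper cover exists.
R1 alone covers Holly, Ash, Willow — every station.
Total annual cost: 10.
No cover costs less than 10.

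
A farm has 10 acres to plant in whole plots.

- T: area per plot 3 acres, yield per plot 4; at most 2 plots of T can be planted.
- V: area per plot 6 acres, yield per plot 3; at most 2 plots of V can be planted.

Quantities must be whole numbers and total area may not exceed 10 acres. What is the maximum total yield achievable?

8

1×T and 1×V: area 9 ≤ 10, yield 1·4 + 1·3 = 7.
2×T: area 6 ≤ 10, yield 2·4 = 8.
Best is 8.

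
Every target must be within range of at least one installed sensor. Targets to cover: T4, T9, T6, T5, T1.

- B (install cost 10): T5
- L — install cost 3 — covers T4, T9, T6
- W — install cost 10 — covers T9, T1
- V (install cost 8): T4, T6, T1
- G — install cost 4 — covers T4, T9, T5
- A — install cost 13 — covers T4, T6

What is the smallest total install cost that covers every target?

The greedy cost-per-new-target heuristic would pick L, G, and V for 15, but a cheaper cover exists.
Choose V and G: together they cover T4, T9, T6, T5, T1 — every target.
Total install cost: 8 + 4 = 12.
No cover costs less than 12.

12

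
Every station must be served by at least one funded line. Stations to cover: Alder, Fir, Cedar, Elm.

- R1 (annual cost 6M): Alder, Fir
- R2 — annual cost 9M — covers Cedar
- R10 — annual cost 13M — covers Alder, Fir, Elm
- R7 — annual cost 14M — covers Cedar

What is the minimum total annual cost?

The greedy cost-per-new-station heuristic would pick R1, R2, and R10 for 28, but a cheaper cover exists.
Choose R2 and R10: together they cover Alder, Fir, Cedar, Elm — every station.
Total annual cost: 9 + 13 = 22.
No cover costs less than 22.

22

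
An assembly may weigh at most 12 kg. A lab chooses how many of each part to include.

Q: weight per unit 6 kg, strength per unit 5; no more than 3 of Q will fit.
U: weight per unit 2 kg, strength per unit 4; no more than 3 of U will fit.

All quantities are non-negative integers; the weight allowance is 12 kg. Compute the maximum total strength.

This is a bounded integer knapsack.
1×Q and 3×U: weight 12 ≤ 12, strength 1·5 + 3·4 = 17.
1×Q and 2×U: weight 10 ≤ 12, strength 1·5 + 2·4 = 13.
Best is 17.

17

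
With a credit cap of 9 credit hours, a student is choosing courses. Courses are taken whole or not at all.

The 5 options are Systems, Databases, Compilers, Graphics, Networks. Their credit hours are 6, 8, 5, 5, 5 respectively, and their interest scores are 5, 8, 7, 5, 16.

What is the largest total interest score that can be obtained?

Allowing fractional choices, the relaxed optimum would be about 21.6, but courses are indivisible.
Databases: credit hours 8 ≤ 9, interest score 8.
Networks: credit hours 5 ≤ 9, interest score 16.
Best is Networks with total interest score 16.

16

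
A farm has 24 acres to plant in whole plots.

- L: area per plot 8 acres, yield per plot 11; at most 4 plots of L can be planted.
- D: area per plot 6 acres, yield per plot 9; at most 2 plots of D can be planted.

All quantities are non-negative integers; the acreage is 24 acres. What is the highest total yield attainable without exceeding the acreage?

33

D has the best ratio (9/6); taking only D gives at most 2×9 = 18 (stopped by the supply cap of 2).
Mixing does better — 3×L: area 24 ≤ 24, yield 3·11 = 33.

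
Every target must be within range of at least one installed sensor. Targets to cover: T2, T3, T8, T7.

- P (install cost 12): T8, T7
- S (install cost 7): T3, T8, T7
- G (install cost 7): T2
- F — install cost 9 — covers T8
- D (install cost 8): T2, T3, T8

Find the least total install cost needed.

14

Choose S and G: together they cover T2, T3, T8, T7 — every target.
Total install cost: 7 + 7 = 14.
No cover costs less than 14.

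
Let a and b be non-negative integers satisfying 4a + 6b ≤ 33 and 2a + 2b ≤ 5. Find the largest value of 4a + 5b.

(a,b)=(0,2) is feasible, giving 10.
(a,b)=(1,1) is feasible, giving 9.
No feasible integer point exceeds 10.

10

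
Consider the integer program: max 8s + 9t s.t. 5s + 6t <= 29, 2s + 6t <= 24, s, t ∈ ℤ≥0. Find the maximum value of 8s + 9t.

The continuous relaxation peaks at (5.8, 0) with value 46.40; rounding to a feasible lattice point costs some objective.
(s,t)=(2,3): 5·2+6·3=28≤29, 2·2+6·3=22≤24, objective 43.
(s,t)=(3,2): 5·3+6·2=27≤29, 2·3+6·2=18≤24, objective 42.
No feasible integer point exceeds 43.

43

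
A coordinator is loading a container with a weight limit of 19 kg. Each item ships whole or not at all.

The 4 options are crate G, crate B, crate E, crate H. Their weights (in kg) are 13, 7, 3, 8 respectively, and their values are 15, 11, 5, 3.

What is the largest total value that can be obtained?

20

Take crate G and crate E: weight 13 + 3 = 16 ≤ 19, value 15 + 5 = 20.
No other feasible combination does better.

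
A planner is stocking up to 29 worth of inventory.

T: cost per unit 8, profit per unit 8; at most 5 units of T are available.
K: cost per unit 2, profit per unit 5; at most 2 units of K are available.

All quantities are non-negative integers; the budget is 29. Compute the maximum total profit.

3×T and 2×K: cost 28 ≤ 29, profit 3·8 + 2·5 = 34.
3×T and 1×K: cost 26 ≤ 29, profit 3·8 + 1·5 = 29.
Best is 34.

34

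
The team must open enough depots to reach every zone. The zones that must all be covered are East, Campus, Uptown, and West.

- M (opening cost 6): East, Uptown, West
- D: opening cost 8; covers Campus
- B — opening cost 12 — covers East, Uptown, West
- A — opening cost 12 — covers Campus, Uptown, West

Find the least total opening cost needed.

14

Choose M and D: together they cover East, Campus, Uptown, West — every zone.
Total opening cost: 6 + 8 = 14.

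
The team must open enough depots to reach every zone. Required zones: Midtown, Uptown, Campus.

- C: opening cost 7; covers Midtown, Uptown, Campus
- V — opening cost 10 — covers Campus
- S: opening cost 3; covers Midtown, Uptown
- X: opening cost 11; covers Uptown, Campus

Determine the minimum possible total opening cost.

7

This is a weighted set-cover instance.
The greedy cost-per-new-zone heuristic would pick S and C for 10, but a cheaper cover exists.
C alone covers Midtown, Uptown, Campus — every zone.
Total opening cost: 7.
No cover costs less than 7.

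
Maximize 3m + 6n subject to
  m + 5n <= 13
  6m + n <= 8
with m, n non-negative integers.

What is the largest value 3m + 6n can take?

Relaxing integrality, the LP optimum is 17.28 at (m,n) = (0.931, 2.41), which is not an integer point.
(m,n)=(1,2): 1·1+5·2=11≤13, 6·1+1·2=8≤8, objective 15.
(m,n)=(0,2): 1·0+5·2=10≤13, 6·0+1·2=2≤8, objective 12.
Maximum is 15 at (m,n)=(1,2).

15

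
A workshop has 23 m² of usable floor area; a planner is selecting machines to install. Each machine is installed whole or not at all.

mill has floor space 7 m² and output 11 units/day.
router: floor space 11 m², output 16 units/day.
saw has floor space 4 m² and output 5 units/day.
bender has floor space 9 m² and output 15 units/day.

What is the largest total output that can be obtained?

32

This is a 0-1 knapsack instance.
Allowing fractional choices, the relaxed optimum would be about 36.2, but machines are indivisible.
mill + router + saw: floor space 7 + 11 + 4 = 22 ≤ 23, output 11 + 16 + 5 = 32.
router + bender: floor space 11 + 9 = 20 ≤ 23, output 16 + 15 = 31.
mill + saw + bender: floor space 7 + 4 + 9 = 20 ≤ 23, output 11 + 5 + 15 = 31.
Best is mill, router, and saw with total output 32.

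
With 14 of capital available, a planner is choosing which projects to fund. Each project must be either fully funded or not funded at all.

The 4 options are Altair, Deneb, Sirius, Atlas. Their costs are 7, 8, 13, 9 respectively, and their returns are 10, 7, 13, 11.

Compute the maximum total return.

Altair: cost 7 ≤ 14, return 10.
Sirius: cost 13 ≤ 14, return 13.
Atlas: cost 9 ≤ 14, return 11.
Best is Sirius with total return 13.

13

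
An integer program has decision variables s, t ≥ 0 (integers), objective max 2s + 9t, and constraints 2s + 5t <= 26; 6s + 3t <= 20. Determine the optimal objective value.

(s,t)=(0,5) is feasible, giving 45.
(s,t)=(1,4) is feasible, giving 38.
(s,t)=(0,4) is feasible, giving 36.
The best lattice point is (0,5), giving 45.

45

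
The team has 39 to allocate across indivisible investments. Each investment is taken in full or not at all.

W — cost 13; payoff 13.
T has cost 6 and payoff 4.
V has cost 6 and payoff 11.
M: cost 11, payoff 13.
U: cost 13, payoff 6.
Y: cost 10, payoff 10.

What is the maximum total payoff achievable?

41

W + T + V + Y: cost 13 + 6 + 6 + 10 = 35 ≤ 39, payoff 13 + 4 + 11 + 10 = 38.
W + T + V + M: cost 13 + 6 + 6 + 11 = 36 ≤ 39, payoff 13 + 4 + 11 + 13 = 41.
T + V + M + Y: cost 6 + 6 + 11 + 10 = 33 ≤ 39, payoff 4 + 11 + 13 + 10 = 38.
Best is W, T, V, and M with total payoff 41.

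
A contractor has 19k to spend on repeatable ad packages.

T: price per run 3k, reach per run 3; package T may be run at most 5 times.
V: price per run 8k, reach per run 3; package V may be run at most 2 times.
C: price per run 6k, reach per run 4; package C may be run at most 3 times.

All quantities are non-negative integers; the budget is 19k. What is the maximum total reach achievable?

4×T and 1×C: price 18 ≤ 19, reach 4·3 + 1·4 = 16.
5×T: price 15 ≤ 19, reach 5·3 = 15.
Best is 16.

16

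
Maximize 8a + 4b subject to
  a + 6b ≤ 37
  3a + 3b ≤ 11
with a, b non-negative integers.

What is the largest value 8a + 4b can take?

24

The continuous relaxation peaks at (3.67, 0) with value 29.33; rounding to a feasible lattice point costs some objective.
(a,b)=(3,0) is feasible, giving 24.
(a,b)=(2,1) is feasible, giving 20.
(a,b)=(2,0) is feasible, giving 16.
The best lattice point is (3,0), giving 24.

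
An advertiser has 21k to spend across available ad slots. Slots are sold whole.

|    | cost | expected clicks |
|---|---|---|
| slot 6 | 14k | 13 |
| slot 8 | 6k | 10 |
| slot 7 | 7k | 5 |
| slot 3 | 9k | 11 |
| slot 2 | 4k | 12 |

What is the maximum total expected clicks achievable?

Treat it as a binary knapsack problem.
slot 8 + slot 3 + slot 2: cost 6 + 9 + 4 = 19 ≤ 21, expected clicks 10 + 11 + 12 = 33.
slot 7 + slot 3 + slot 2: cost 7 + 9 + 4 = 20 ≤ 21, expected clicks 5 + 11 + 12 = 28.
Best is slot 8, slot 3, and slot 2 with total expected clicks 33.

33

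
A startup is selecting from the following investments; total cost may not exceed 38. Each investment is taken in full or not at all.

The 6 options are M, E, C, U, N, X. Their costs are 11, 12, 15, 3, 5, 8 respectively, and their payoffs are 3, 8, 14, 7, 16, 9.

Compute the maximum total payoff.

Allowing fractional choices, the relaxed optimum would be about 50.7, but investments are indivisible.
E + U + N + X: cost 12 + 3 + 5 + 8 = 28 ≤ 38, payoff 8 + 7 + 16 + 9 = 40.
C + U + N + X: cost 15 + 3 + 5 + 8 = 31 ≤ 38, payoff 14 + 7 + 16 + 9 = 46.
E + C + U + N: cost 12 + 15 + 3 + 5 = 35 ≤ 38, payoff 8 + 14 + 7 + 16 = 45.
Best is C, U, N, and X with total payoff 46.

46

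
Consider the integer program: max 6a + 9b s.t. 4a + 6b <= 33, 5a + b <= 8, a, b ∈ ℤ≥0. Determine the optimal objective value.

(a,b)=(0,5): 4·0+6·5=30≤33, 5·0+1·5=5≤8, objective 45.
(a,b)=(0,4): 4·0+6·4=24≤33, 5·0+1·4=4≤8, objective 36.
No feasible integer point exceeds 45.

45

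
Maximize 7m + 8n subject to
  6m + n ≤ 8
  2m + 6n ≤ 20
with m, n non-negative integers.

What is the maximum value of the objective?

24

(m,n)=(0,3): 6·0+1·3=3≤8, 2·0+6·3=18≤20, objective 24.
(m,n)=(1,2): 6·1+1·2=8≤8, 2·1+6·2=14≤20, objective 23.
The best lattice point is (0,3), giving 24.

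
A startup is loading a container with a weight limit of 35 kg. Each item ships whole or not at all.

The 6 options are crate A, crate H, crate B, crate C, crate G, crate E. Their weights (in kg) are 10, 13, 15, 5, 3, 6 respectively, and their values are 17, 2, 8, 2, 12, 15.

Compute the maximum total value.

Treat it as a binary knapsack problem.
crate A + crate B + crate G + crate E: weight 10 + 15 + 3 + 6 = 34 ≤ 35, value 17 + 8 + 12 + 15 = 52.
crate A + crate C + crate G + crate E: weight 10 + 5 + 3 + 6 = 24 ≤ 35, value 17 + 2 + 12 + 15 = 46.
crate A + crate H + crate G + crate E: weight 10 + 13 + 3 + 6 = 32 ≤ 35, value 17 + 2 + 12 + 15 = 46.
Best is crate A, crate B, crate G, and crate E with total value 52.

52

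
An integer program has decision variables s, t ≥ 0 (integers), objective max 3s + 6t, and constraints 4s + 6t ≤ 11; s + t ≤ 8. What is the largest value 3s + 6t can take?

9

(s,t)=(1,1) is feasible, giving 9.
(s,t)=(0,1) is feasible, giving 6.
Maximum is 9 at (s,t)=(1,1).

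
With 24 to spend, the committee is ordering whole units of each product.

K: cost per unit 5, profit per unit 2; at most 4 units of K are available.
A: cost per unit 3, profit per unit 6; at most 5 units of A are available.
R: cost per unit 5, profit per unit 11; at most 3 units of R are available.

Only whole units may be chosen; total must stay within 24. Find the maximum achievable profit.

3×A and 3×R: cost 24 ≤ 24, profit 3·6 + 3·11 = 51.
4×A and 2×R: cost 22 ≤ 24, profit 4·6 + 2·11 = 46.
Best is 51.

51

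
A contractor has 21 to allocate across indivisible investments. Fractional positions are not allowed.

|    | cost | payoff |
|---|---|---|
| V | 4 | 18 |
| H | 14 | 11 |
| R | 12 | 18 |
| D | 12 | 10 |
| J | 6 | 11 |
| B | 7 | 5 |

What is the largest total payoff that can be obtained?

V + J: cost 4 + 6 = 10 ≤ 21, payoff 18 + 11 = 29.
V + J + B: cost 4 + 6 + 7 = 17 ≤ 21, payoff 18 + 11 + 5 = 34.
V + R: cost 4 + 12 = 16 ≤ 21, payoff 18 + 18 = 36.
Best is V and R with total payoff 36.

36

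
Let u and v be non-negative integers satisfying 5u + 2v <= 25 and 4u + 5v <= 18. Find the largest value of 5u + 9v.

28

Relaxing integrality, the LP optimum is 32.40 at (u,v) = (0, 3.6), which is not an integer point.
(u,v)=(2,2): 5·2+2·2=14≤25, 4·2+5·2=18≤18, objective 28.
(u,v)=(0,3): 5·0+2·3=6≤25, 4·0+5·3=15≤18, objective 27.
(u,v)=(3,1): 5·3+2·1=17≤25, 4·3+5·1=17≤18, objective 24.
No feasible integer point exceeds 28.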